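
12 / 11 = 1.09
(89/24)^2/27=7921/15552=0.51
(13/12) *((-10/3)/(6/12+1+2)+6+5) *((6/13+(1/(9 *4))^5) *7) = 76550181559/2176782336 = 35.17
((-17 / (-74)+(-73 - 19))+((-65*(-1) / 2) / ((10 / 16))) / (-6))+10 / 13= -99.67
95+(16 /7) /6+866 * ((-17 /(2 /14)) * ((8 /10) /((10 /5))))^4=4445756910.38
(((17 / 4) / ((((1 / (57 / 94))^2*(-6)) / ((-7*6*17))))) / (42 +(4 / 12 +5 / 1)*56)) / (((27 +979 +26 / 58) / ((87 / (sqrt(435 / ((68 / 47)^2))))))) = 51434197*sqrt(435) / 327719375960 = 0.00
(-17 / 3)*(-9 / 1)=51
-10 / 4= -5 / 2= -2.50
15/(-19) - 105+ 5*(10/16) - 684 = -119573/152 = -786.66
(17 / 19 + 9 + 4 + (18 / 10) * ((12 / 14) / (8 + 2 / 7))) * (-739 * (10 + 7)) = -487356459 / 2755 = -176898.90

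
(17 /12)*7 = 119 /12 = 9.92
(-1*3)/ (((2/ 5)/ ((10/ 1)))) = -75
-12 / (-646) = 6 / 323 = 0.02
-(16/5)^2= -256/25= -10.24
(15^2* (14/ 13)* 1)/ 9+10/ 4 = 765/ 26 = 29.42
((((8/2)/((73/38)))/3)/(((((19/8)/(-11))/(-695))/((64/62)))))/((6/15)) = 39142400/6789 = 5765.56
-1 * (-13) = 13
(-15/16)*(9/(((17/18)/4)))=-1215/34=-35.74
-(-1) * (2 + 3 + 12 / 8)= 13 / 2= 6.50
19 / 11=1.73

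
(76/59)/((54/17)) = 646/1593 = 0.41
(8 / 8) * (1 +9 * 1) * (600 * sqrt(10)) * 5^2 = 150000 * sqrt(10) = 474341.65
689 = 689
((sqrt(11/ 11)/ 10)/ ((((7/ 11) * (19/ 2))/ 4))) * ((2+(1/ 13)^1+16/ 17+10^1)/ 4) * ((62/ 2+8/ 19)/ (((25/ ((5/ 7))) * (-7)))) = -2699037/ 97731725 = -0.03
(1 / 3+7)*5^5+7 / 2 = 137521 / 6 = 22920.17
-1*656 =-656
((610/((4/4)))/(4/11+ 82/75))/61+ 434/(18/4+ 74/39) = 22403427/299899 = 74.70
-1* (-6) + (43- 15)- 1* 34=0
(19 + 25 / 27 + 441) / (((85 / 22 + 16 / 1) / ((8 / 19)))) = 115280 / 11799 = 9.77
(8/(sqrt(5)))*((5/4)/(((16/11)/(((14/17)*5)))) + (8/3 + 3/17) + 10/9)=7337*sqrt(5)/612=26.81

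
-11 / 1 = -11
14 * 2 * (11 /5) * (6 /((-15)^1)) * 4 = -2464 /25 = -98.56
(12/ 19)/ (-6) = -2/ 19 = -0.11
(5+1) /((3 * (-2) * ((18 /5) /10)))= -25 /9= -2.78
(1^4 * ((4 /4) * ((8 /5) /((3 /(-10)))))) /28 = -4 /21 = -0.19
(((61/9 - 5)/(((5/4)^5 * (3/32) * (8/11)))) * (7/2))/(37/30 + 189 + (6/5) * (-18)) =5046272/28456875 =0.18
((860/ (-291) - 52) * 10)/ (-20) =7996/ 291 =27.48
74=74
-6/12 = -0.50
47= 47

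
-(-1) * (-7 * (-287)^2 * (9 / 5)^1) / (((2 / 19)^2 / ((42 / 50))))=-39339681507 / 500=-78679363.01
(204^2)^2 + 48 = 1731891504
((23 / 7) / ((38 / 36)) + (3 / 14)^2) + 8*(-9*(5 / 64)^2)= 1296189 / 476672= 2.72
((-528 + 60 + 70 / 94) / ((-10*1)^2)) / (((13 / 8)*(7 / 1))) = -0.41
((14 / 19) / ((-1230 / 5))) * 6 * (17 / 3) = -238 / 2337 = -0.10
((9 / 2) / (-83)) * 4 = -18 / 83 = -0.22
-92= -92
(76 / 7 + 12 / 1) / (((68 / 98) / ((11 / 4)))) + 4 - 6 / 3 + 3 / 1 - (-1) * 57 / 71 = 116344 / 1207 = 96.39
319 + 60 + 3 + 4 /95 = 36294 /95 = 382.04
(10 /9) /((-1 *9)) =-10 /81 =-0.12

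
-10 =-10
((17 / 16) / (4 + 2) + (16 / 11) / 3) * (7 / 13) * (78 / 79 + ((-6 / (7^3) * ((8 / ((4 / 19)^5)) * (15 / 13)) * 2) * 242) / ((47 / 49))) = -248168539442217 / 3534063104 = -70221.88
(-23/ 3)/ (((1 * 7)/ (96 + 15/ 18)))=-1909/ 18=-106.06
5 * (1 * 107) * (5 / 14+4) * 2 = 32635 / 7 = 4662.14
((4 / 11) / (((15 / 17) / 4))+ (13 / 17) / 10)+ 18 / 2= 60167 / 5610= 10.72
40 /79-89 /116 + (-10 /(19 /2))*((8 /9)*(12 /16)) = -0.96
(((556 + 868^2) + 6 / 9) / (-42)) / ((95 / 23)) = -26012333 / 5985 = -4346.25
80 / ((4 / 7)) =140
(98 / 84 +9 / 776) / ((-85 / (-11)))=30173 / 197880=0.15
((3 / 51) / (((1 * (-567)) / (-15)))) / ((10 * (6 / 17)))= 1 / 2268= 0.00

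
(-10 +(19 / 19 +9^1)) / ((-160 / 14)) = 0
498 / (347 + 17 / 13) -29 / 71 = 164171 / 160744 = 1.02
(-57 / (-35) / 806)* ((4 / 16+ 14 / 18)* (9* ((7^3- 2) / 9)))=7733 / 10920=0.71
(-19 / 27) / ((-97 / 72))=152 / 291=0.52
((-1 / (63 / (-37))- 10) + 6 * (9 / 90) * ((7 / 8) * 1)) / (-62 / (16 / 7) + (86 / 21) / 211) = 4725767 / 14412585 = 0.33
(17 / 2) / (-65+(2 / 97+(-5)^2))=-1649 / 7756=-0.21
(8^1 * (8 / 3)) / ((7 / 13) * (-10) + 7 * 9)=832 / 2247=0.37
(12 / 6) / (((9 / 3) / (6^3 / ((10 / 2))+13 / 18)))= 3953 / 135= 29.28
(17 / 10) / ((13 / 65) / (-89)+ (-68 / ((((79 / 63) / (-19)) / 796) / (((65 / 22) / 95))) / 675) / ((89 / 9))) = 6573985 / 14768254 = 0.45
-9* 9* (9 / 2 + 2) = -1053 / 2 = -526.50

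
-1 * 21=-21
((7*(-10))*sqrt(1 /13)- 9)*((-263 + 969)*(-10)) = 63540 + 494200*sqrt(13) /13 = 200606.42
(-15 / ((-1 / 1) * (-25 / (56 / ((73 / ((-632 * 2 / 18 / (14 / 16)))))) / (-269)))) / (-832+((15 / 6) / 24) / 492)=85651390464 / 7171705055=11.94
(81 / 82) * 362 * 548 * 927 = 7447729356 / 41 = 181651935.51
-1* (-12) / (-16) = -3 / 4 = -0.75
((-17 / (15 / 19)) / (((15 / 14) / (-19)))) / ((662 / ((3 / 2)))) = 42959 / 49650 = 0.87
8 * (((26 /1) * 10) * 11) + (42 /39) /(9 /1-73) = 9518073 /416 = 22879.98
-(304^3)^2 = -789298907447296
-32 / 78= -16 / 39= -0.41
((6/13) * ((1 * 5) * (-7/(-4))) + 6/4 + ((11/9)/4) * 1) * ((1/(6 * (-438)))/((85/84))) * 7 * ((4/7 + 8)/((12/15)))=-95725/580788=-0.16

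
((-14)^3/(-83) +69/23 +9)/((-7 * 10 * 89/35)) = -1870/7387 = -0.25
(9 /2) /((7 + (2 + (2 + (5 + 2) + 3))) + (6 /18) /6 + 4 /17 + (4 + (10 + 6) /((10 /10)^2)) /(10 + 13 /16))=238221 /1225015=0.19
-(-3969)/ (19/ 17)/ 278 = 67473/ 5282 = 12.77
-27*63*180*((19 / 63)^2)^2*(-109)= 284099780 / 1029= 276093.08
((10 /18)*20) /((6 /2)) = 100 /27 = 3.70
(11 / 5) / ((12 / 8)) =22 / 15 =1.47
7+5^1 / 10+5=25 / 2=12.50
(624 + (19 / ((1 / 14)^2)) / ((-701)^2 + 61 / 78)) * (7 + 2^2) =263095778088 / 38329339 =6864.08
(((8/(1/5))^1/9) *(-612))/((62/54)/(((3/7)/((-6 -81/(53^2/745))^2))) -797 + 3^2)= -193158974880/87735350461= -2.20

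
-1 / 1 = -1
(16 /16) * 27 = 27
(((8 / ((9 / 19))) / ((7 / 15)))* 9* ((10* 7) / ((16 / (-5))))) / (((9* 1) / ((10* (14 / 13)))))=-332500 / 39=-8525.64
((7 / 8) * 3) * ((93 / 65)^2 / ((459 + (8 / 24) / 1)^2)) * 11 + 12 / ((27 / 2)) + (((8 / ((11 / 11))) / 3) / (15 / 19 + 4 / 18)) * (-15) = -3862204836300253 / 99931808714400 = -38.65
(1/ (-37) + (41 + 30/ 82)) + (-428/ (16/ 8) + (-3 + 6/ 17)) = -4521024/ 25789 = -175.31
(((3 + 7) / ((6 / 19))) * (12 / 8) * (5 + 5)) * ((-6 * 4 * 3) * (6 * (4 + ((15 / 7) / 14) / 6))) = -40475700 / 49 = -826034.69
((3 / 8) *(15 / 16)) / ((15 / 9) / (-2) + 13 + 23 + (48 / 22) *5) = 1485 / 194624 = 0.01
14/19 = 0.74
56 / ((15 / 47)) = 2632 / 15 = 175.47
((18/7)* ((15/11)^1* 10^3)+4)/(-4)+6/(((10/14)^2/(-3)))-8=-1772739/1925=-920.90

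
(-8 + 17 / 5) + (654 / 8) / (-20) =-139 / 16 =-8.69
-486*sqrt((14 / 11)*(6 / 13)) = -972*sqrt(3003) / 143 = -372.48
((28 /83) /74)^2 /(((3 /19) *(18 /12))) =7448 /84879369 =0.00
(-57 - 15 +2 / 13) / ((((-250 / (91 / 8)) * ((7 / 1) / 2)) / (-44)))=-5137 / 125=-41.10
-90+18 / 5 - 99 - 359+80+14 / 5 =-2308 / 5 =-461.60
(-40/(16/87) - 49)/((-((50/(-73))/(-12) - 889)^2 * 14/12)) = 306758556/1061192114143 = 0.00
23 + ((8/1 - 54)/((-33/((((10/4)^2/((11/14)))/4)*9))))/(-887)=9862009/429308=22.97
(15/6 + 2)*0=0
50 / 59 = 0.85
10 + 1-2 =9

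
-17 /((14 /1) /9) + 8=-41 /14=-2.93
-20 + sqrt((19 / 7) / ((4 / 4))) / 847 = -20 + sqrt(133) / 5929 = -20.00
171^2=29241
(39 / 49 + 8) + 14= 1117 / 49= 22.80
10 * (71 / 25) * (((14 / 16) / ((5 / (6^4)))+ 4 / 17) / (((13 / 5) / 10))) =5480632 / 221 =24799.24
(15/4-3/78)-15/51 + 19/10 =23503/4420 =5.32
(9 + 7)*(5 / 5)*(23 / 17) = 368 / 17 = 21.65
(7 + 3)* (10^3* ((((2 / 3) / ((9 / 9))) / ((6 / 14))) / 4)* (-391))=-1520555.56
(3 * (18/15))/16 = 9/40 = 0.22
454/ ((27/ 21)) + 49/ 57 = 60529/ 171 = 353.97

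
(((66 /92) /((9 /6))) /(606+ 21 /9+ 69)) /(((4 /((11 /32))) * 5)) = 363 /29911040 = 0.00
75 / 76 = 0.99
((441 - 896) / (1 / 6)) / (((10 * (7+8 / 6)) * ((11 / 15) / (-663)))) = 1628991 / 55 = 29618.02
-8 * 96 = -768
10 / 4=5 / 2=2.50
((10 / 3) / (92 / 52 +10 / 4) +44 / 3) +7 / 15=26497 / 1665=15.91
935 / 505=187 / 101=1.85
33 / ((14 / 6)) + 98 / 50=2818 / 175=16.10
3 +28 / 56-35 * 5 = -343 / 2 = -171.50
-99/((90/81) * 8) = -891/80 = -11.14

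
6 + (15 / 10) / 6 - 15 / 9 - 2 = 31 / 12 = 2.58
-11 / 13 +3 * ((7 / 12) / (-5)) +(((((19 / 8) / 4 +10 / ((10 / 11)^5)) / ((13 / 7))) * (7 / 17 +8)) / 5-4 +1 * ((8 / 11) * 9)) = 4005435747 / 243100000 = 16.48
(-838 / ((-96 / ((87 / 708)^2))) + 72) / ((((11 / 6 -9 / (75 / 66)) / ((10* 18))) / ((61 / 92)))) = -1203044630625 / 850589312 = -1414.37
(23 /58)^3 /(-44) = -12167 /8584928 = -0.00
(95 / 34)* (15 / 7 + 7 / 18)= 30305 / 4284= 7.07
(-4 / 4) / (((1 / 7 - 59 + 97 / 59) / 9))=3717 / 23629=0.16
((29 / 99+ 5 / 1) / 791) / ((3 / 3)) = 524 / 78309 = 0.01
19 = 19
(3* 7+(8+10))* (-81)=-3159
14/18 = 7/9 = 0.78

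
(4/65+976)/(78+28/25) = 158610/12857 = 12.34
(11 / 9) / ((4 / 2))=11 / 18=0.61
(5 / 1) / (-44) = -5 / 44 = -0.11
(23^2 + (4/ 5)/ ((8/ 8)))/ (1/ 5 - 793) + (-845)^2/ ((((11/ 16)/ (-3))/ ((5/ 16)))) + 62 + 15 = -42452598131/ 43604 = -973594.12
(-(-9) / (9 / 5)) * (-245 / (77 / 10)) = -159.09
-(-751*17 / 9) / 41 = 12767 / 369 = 34.60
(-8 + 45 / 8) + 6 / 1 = 3.62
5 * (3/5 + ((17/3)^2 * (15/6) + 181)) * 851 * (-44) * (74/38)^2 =-604083321842/3249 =-185929000.26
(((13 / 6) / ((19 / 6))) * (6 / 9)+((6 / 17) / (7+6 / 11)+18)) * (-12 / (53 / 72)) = -8086464 / 26809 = -301.63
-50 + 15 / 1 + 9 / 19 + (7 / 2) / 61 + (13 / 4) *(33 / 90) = -4628203 / 139080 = -33.28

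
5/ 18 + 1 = 23/ 18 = 1.28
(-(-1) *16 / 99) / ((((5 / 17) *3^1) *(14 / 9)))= 136 / 1155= 0.12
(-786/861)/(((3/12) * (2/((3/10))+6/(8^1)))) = -12576/25543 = -0.49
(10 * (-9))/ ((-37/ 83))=7470/ 37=201.89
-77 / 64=-1.20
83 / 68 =1.22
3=3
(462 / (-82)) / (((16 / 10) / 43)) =-49665 / 328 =-151.42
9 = 9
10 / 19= 0.53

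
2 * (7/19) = 14/19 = 0.74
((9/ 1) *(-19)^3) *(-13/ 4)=802503/ 4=200625.75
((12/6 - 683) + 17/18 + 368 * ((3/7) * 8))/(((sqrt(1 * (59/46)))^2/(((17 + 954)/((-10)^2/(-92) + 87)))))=5125.48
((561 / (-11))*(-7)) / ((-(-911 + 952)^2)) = -357 / 1681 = -0.21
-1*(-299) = 299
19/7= 2.71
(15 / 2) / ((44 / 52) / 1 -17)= -13 / 28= -0.46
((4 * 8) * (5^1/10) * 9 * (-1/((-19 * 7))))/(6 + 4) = 72/665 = 0.11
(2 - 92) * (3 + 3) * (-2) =1080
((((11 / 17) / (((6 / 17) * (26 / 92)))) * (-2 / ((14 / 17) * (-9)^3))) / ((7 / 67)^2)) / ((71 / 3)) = 0.08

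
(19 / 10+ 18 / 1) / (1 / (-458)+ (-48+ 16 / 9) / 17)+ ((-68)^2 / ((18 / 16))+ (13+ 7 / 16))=565134542563 / 137290320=4116.35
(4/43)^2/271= 16/501079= 0.00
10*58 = 580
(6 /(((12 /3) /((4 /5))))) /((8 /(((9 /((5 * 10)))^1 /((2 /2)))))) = 27 /1000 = 0.03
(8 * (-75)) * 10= -6000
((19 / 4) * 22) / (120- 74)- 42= -3655 / 92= -39.73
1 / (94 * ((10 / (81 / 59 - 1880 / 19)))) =-109381 / 1053740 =-0.10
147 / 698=0.21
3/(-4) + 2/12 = -7/12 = -0.58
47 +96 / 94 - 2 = 2163 / 47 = 46.02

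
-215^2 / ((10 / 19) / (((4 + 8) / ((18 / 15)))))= -878275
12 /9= 4 /3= 1.33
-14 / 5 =-2.80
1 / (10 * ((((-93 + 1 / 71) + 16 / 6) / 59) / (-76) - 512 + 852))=238773 / 811876295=0.00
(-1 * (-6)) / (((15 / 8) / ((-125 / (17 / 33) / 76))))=-3300 / 323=-10.22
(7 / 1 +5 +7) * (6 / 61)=114 / 61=1.87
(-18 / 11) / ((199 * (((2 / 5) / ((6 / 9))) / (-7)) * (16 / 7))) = 735 / 17512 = 0.04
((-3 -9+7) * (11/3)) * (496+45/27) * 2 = -164230/9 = -18247.78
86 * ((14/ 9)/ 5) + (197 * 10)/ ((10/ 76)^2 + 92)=95996564/ 1993095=48.16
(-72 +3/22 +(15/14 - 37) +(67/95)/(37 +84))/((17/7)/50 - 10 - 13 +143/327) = 4.79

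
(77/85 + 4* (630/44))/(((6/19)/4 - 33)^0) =54397/935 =58.18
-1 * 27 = -27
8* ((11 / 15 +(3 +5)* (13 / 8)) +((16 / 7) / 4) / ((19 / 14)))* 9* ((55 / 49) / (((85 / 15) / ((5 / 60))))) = 266244 / 15827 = 16.82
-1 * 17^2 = -289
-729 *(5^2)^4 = -284765625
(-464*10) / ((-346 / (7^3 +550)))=2071760 / 173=11975.49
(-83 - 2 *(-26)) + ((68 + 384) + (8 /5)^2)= 10589 /25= 423.56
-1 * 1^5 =-1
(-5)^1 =-5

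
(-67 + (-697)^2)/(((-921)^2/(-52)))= -8419528/282747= -29.78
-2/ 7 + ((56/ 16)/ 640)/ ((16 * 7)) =-40953/ 143360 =-0.29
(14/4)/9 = 7/18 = 0.39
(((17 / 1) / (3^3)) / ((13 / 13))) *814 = 13838 / 27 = 512.52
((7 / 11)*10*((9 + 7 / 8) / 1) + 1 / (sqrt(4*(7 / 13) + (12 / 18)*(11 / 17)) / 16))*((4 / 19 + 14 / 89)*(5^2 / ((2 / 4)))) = 248800*sqrt(1136382) / 1449187 + 21497875 / 18601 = 1338.75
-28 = -28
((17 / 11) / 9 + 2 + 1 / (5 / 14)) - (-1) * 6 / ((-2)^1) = 1.97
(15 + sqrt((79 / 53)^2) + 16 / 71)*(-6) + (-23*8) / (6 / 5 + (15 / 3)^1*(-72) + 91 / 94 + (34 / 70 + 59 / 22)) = -99.78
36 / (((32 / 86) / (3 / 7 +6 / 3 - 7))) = -3096 / 7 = -442.29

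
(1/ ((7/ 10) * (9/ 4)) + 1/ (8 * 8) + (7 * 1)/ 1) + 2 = 38911/ 4032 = 9.65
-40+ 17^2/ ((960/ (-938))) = -154741/ 480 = -322.38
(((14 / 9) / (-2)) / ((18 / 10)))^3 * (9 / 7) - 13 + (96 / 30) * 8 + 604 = 182017442 / 295245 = 616.50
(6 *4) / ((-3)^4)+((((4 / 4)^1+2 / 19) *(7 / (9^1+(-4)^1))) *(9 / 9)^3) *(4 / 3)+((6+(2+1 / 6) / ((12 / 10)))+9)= 196633 / 10260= 19.17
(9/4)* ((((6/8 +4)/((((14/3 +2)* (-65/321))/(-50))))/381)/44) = 54891/2324608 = 0.02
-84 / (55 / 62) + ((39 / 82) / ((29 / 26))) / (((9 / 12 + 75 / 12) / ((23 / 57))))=-823363711 / 8697535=-94.67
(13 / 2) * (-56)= -364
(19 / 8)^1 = 2.38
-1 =-1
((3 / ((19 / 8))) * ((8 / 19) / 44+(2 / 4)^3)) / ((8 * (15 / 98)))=2205 / 15884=0.14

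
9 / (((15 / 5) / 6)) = 18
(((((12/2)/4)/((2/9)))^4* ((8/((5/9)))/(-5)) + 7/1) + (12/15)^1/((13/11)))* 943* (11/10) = -644150406361/104000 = -6193753.91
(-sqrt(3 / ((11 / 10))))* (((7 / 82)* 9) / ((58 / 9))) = -567* sqrt(330) / 52316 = -0.20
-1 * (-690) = 690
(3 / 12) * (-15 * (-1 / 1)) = 15 / 4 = 3.75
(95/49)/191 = 0.01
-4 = -4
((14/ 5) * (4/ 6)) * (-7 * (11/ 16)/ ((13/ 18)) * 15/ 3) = -1617/ 26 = -62.19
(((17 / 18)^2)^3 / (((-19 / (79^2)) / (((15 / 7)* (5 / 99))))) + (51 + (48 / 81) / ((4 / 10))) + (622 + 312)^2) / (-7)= -130229067699439847 / 1044957557952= -124626.18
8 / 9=0.89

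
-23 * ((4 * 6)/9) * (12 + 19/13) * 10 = -322000/39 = -8256.41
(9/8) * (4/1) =9/2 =4.50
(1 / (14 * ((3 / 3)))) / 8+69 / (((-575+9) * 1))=-3581 / 31696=-0.11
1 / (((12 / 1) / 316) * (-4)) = -79 / 12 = -6.58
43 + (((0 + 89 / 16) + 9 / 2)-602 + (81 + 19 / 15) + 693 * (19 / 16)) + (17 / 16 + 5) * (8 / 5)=10979 / 30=365.97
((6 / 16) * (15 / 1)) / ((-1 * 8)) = -45 / 64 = -0.70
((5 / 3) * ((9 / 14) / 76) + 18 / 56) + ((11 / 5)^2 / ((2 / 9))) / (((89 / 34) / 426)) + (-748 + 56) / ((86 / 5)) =50966205793 / 14542600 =3504.61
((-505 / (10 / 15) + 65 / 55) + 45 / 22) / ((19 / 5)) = -41485 / 209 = -198.49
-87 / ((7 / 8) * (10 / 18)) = -6264 / 35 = -178.97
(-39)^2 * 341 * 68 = 35268948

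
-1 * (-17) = 17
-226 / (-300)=113 / 150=0.75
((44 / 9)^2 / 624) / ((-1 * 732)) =-121 / 2312388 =-0.00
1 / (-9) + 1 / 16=-7 / 144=-0.05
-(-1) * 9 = 9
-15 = -15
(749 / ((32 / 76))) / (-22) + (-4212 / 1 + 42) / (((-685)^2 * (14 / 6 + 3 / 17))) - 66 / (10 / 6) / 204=-91036554893 / 1123136960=-81.06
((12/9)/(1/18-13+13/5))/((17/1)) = -120/15827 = -0.01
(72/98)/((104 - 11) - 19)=18/1813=0.01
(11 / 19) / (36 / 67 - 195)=-737 / 247551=-0.00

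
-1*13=-13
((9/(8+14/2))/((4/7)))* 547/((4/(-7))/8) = -80409/10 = -8040.90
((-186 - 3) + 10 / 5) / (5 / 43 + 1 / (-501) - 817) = 4028541 / 17598169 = 0.23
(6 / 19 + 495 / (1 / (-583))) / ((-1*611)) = 5483109 / 11609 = 472.32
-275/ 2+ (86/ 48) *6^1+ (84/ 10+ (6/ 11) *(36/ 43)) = -1115271/ 9460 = -117.89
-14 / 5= -2.80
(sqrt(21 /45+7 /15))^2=14 /15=0.93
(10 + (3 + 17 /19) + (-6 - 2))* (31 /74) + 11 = 9469 /703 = 13.47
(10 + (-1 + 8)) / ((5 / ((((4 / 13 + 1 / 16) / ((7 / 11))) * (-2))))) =-2057 / 520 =-3.96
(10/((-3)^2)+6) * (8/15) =512/135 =3.79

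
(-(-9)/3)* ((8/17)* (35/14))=60/17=3.53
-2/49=-0.04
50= 50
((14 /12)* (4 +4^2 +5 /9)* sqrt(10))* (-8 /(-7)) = 740* sqrt(10) /27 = 86.67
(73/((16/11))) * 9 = 7227/16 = 451.69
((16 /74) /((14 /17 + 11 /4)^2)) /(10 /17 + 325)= 628864 /12092939955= 0.00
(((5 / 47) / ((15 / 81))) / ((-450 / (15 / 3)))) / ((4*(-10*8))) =3 / 150400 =0.00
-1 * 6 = -6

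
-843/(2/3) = -1264.50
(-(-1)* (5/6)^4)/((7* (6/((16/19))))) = 625/64638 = 0.01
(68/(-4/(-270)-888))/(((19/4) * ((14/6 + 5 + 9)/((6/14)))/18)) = -2974320/390622463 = -0.01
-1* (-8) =8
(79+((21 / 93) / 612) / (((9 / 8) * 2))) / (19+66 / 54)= 1686140 / 431613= 3.91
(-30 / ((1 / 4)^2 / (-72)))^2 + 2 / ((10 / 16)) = 5971968016 / 5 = 1194393603.20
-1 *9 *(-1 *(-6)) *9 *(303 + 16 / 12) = -147906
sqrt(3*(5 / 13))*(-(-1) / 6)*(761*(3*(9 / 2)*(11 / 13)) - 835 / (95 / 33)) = 1383679*sqrt(195) / 12844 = 1504.36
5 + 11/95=5.12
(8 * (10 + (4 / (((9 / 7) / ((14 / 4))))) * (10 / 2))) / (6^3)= 580 / 243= 2.39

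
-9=-9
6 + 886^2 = 785002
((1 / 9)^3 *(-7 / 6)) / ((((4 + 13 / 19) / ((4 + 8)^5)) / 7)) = -476672 / 801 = -595.10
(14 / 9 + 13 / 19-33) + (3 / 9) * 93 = 41 / 171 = 0.24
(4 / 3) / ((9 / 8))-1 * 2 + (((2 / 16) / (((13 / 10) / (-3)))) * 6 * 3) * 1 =-6.01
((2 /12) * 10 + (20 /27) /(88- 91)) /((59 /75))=2875 /1593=1.80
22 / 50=11 / 25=0.44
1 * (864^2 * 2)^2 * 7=15603175784448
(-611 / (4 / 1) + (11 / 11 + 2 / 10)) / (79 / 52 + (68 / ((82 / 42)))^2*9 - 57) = -66236443 / 4747442135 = -0.01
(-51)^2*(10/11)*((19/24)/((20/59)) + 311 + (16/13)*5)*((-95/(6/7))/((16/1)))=-383142514405/73216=-5233043.52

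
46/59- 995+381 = -36180/59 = -613.22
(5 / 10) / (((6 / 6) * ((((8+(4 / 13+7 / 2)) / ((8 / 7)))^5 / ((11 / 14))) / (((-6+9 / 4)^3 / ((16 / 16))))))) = -56460298752000 / 320833801706500243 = -0.00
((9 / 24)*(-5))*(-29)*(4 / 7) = 435 / 14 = 31.07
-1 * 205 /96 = -205 /96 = -2.14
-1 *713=-713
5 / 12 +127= 1529 / 12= 127.42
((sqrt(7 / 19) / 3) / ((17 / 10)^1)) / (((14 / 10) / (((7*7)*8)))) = 2800*sqrt(133) / 969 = 33.32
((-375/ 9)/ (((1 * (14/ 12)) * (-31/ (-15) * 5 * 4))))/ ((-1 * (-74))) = -0.01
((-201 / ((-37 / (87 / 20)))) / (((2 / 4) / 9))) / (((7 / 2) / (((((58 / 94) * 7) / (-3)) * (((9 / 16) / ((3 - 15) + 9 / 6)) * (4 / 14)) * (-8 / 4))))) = -4564107 / 852110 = -5.36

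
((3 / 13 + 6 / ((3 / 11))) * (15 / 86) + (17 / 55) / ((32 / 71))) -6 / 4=3013753 / 983840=3.06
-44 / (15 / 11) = -484 / 15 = -32.27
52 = 52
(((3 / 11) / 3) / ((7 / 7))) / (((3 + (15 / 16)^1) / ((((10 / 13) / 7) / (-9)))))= -160 / 567567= -0.00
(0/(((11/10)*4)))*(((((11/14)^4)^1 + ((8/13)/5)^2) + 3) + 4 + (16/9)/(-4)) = 0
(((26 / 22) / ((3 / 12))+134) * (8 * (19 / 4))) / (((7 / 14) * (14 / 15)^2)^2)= 104844375 / 3773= 27788.07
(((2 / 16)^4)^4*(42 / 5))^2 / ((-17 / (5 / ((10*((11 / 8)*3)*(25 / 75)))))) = -441 / 23149478734636611140613622988800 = -0.00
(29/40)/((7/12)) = 87/70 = 1.24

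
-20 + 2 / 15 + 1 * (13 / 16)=-4573 / 240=-19.05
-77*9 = -693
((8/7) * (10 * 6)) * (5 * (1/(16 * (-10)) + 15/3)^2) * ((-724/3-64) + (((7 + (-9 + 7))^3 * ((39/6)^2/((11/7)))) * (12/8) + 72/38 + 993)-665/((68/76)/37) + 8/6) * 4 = -69704688883407/93632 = -744453700.48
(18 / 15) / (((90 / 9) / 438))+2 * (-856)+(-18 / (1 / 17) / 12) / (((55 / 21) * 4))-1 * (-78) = -3484523 / 2200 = -1583.87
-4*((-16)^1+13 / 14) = 422 / 7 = 60.29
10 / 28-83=-82.64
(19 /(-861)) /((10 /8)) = -76 /4305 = -0.02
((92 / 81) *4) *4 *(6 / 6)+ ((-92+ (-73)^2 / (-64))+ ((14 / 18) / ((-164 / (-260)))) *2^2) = -32340809 / 212544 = -152.16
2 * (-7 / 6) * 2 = -14 / 3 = -4.67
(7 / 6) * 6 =7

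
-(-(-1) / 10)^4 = -1 / 10000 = -0.00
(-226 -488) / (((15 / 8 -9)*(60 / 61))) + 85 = 53261 / 285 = 186.88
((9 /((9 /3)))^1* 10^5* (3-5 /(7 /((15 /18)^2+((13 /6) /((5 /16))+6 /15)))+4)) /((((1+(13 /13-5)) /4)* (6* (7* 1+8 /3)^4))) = -1650000 /170723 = -9.66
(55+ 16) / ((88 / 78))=2769 / 44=62.93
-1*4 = -4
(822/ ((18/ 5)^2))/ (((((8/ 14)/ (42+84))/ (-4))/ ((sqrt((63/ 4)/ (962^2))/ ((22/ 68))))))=-2853025*sqrt(7)/ 10582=-713.32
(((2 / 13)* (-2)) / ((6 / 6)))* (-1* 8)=32 / 13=2.46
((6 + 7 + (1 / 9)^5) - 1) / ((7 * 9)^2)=14461 / 4782969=0.00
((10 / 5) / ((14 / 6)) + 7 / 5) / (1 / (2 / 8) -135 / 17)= -1343 / 2345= -0.57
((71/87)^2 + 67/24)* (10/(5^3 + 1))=1046845/3814776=0.27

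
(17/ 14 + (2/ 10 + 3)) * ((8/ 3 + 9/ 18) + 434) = 270169/ 140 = 1929.78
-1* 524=-524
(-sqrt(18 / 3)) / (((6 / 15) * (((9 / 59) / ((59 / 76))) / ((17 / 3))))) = -295885 * sqrt(6) / 4104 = -176.60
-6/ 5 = -1.20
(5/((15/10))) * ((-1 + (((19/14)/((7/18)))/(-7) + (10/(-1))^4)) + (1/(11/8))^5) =5523333892100/165721479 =33329.02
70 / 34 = 35 / 17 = 2.06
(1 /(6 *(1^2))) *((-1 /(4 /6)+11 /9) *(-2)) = 5 /54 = 0.09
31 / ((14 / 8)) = 124 / 7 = 17.71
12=12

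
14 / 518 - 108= -3995 / 37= -107.97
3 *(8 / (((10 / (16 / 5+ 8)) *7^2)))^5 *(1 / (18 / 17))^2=0.00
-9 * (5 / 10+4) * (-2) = 81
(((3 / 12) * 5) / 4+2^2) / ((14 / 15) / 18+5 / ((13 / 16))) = 121095 / 174256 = 0.69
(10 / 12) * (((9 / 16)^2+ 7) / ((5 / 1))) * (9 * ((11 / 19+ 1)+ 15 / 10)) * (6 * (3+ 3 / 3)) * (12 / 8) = 5916807 / 4864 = 1216.45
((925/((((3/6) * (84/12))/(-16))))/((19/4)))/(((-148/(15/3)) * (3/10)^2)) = 400000/1197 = 334.17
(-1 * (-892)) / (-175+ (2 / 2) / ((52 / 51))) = -46384 / 9049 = -5.13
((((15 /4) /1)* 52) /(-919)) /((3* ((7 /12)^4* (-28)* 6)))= 56160 /15445633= 0.00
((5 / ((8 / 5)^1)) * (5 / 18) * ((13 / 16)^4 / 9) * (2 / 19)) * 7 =24990875 / 806879232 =0.03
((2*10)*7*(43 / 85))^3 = 355248.86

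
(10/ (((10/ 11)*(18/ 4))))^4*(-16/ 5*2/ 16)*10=-937024/ 6561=-142.82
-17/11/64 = -17/704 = -0.02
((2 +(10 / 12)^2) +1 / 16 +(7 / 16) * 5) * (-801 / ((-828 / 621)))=23763 / 8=2970.38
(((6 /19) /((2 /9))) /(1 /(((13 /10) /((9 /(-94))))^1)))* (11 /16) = -20163 /1520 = -13.27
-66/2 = -33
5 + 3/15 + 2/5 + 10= 15.60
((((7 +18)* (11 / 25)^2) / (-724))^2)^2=214358881 / 107328312100000000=0.00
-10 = -10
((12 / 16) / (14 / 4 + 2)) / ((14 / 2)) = 3 / 154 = 0.02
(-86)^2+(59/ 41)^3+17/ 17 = 510014016/ 68921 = 7399.98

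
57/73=0.78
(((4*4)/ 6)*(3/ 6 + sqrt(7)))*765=1020 + 2040*sqrt(7)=6417.33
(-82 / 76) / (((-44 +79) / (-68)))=1394 / 665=2.10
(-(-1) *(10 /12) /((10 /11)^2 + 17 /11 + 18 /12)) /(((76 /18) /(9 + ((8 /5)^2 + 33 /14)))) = 0.71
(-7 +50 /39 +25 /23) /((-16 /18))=6231 /1196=5.21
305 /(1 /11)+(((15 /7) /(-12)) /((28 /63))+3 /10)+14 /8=1879723 /560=3356.65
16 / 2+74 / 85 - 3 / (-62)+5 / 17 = 48553 / 5270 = 9.21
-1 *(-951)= 951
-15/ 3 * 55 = -275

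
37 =37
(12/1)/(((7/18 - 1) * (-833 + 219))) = 108/3377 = 0.03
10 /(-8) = -5 /4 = -1.25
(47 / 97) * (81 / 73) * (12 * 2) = 91368 / 7081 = 12.90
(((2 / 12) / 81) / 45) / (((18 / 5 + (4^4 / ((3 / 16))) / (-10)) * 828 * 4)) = -1 / 9628818624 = -0.00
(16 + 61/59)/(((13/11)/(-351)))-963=-355302/59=-6022.07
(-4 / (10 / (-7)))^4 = 38416 / 625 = 61.47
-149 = -149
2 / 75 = 0.03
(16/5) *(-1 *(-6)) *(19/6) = 304/5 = 60.80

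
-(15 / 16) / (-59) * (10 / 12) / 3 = 25 / 5664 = 0.00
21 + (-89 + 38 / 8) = -253 / 4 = -63.25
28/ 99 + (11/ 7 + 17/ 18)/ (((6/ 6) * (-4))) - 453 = -2513351/ 5544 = -453.35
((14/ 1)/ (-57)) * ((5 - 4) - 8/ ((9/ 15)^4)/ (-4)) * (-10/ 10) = 18634/ 4617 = 4.04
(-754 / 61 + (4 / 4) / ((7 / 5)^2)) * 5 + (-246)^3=-44497228809 / 2989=-14886995.25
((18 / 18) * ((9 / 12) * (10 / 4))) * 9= 135 / 8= 16.88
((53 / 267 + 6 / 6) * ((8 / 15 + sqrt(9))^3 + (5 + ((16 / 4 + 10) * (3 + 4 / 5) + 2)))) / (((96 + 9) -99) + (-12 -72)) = -11265664 / 7028775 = -1.60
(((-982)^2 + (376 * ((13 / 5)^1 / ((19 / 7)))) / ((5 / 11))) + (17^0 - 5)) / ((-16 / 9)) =-515731923 / 950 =-542875.71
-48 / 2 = -24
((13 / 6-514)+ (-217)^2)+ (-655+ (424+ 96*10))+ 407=286279 / 6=47713.17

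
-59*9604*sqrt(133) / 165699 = -566636*sqrt(133) / 165699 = -39.44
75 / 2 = 37.50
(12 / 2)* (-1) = -6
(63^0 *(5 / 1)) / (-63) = -5 / 63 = -0.08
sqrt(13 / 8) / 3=sqrt(26) / 12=0.42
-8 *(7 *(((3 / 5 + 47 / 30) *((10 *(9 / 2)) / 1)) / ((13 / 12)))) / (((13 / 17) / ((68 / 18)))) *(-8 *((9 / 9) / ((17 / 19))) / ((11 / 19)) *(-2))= -109975040 / 143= -769056.22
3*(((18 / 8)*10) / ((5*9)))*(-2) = -3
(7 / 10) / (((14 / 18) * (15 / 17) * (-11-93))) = -51 / 5200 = -0.01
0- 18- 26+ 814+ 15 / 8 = 6175 / 8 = 771.88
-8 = -8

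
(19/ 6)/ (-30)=-19/ 180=-0.11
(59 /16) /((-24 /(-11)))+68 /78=4263 /1664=2.56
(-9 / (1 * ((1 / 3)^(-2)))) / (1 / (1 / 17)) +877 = 14908 / 17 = 876.94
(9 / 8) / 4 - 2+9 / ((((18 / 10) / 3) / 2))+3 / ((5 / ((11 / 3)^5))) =5520157 / 12960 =425.94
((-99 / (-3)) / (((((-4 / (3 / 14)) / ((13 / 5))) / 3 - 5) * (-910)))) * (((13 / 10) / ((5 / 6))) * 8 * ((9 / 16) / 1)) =104247 / 3027500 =0.03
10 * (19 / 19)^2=10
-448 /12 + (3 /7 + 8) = -607 /21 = -28.90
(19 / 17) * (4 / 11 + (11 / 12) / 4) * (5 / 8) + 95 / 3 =32.08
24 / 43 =0.56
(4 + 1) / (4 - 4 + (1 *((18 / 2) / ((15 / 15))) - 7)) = 5 / 2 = 2.50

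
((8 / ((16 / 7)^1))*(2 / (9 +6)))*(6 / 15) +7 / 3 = 63 / 25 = 2.52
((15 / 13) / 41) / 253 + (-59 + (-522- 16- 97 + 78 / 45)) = -692.27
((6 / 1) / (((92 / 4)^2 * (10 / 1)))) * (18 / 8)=27 / 10580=0.00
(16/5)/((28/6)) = 24/35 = 0.69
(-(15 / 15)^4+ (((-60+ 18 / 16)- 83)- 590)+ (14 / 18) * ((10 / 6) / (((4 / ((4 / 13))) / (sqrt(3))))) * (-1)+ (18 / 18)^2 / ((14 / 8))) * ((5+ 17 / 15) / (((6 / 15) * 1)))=-943207 / 84- 1610 * sqrt(3) / 1053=-11231.30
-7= -7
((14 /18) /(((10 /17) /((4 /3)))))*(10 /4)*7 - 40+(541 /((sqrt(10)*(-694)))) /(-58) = -9.14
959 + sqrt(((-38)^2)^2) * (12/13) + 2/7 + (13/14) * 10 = 209436/91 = 2301.49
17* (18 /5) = 306 /5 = 61.20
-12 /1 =-12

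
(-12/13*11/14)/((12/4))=-22/91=-0.24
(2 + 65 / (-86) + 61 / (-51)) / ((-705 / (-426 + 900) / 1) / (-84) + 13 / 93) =14468692 / 47366607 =0.31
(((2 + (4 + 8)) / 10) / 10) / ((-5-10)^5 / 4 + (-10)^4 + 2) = -14 / 17984175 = -0.00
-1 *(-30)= 30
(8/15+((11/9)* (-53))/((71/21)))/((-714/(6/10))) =0.02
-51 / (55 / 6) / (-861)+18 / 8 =142473 / 63140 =2.26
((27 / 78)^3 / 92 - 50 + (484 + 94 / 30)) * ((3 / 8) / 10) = 10602627479 / 646796800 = 16.39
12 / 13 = 0.92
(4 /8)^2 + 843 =3373 /4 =843.25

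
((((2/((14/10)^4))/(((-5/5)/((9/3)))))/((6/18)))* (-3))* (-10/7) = -337500/16807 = -20.08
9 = 9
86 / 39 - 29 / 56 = 3685 / 2184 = 1.69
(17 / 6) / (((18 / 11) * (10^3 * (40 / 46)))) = 4301 / 2160000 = 0.00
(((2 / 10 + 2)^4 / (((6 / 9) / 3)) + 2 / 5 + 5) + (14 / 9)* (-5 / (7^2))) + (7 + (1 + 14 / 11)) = 119.93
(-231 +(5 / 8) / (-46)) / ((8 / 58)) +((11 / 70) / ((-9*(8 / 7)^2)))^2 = -1278051300433 / 763084800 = -1674.85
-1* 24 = -24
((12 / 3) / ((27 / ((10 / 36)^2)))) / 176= 25 / 384912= 0.00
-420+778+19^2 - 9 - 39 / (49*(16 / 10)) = 278125 / 392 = 709.50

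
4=4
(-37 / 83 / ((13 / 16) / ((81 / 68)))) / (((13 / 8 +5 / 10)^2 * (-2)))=383616 / 5301127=0.07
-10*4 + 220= 180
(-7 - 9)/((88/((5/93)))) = -10/1023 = -0.01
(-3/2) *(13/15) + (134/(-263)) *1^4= -4759/2630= -1.81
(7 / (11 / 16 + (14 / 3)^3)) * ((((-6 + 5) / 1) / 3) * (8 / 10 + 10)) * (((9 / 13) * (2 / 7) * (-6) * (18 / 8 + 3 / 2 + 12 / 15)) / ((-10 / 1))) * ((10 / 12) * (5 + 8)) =-1592136 / 1105025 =-1.44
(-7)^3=-343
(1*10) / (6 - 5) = 10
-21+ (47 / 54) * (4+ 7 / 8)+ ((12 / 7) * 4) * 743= 5118725 / 1008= 5078.10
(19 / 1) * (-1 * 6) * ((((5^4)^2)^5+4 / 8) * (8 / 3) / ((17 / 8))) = -22118911147117614746093750001216 / 17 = -1301112420418683220358456000000.00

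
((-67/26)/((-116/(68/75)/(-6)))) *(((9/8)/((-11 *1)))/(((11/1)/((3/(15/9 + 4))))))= 0.00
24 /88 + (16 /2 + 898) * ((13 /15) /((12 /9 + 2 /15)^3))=1326477 /5324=249.15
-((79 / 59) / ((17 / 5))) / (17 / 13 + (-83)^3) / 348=5135 / 2594518747416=0.00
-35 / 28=-1.25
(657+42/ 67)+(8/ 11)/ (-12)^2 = 8724145/ 13266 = 657.63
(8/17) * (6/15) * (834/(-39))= -4448/1105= -4.03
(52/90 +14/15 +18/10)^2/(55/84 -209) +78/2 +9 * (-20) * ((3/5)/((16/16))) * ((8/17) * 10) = -94244264651/200823975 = -469.29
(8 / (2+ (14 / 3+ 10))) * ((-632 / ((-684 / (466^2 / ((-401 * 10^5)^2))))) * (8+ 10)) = 12866493 / 11934449218750000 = 0.00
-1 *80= -80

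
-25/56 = -0.45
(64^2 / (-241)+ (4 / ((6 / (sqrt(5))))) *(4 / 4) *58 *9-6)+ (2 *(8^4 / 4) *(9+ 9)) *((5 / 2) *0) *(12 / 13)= -5542 / 241+ 348 *sqrt(5)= 755.16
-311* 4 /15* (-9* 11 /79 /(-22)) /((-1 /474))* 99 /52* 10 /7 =554202 /91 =6090.13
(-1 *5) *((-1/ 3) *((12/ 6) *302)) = 3020/ 3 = 1006.67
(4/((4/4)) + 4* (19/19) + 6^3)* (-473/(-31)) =105952/31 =3417.81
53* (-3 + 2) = -53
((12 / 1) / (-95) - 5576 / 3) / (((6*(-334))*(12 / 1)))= 132439 / 1713420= 0.08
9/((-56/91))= -117/8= -14.62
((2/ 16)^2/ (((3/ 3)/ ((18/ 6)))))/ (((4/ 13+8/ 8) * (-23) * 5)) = -39/ 125120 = -0.00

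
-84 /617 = -0.14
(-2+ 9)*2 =14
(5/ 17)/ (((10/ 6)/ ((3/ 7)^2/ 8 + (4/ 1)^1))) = 4731/ 6664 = 0.71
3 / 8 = 0.38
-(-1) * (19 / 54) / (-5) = -0.07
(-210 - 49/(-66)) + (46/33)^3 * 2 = -14650835/71874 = -203.84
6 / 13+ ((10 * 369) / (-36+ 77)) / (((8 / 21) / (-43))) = -528231 / 52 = -10158.29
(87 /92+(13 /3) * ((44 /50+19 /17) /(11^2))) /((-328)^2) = 4812443 /508990662400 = 0.00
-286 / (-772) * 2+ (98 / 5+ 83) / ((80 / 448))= 2775827 / 4825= 575.30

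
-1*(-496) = 496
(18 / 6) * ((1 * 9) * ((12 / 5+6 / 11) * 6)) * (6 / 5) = 157464 / 275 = 572.60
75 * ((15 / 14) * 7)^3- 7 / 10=31639.92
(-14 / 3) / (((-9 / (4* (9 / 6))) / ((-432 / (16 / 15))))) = -1260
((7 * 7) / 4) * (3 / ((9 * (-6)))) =-0.68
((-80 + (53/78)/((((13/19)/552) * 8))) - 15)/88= -8949/29744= -0.30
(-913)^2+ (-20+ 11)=833560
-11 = -11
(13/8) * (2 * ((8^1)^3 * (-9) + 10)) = -29887/2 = -14943.50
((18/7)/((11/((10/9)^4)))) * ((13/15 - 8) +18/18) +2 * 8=2326384/168399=13.81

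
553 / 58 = 9.53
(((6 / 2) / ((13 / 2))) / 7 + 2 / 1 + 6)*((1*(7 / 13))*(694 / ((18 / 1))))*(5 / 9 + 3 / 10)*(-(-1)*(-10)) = -19611746 / 13689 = -1432.66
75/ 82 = 0.91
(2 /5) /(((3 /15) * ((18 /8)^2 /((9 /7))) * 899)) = 32 /56637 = 0.00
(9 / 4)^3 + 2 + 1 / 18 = 7745 / 576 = 13.45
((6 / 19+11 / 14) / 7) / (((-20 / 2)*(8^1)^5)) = -293 / 610140160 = -0.00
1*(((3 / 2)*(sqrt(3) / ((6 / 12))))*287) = 861*sqrt(3) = 1491.30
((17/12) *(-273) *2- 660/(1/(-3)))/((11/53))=127889/22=5813.14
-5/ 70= -1/ 14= -0.07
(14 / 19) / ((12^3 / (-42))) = -49 / 2736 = -0.02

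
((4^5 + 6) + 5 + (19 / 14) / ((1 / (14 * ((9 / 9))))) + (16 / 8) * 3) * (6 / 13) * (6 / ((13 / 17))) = 648720 / 169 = 3838.58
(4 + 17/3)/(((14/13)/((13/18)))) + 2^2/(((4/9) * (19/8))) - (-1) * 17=391739/14364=27.27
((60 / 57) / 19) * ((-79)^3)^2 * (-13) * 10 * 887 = -560608289922530200 / 361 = -1552931551031939.61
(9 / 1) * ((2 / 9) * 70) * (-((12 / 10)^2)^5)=-1693052928 / 1953125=-866.84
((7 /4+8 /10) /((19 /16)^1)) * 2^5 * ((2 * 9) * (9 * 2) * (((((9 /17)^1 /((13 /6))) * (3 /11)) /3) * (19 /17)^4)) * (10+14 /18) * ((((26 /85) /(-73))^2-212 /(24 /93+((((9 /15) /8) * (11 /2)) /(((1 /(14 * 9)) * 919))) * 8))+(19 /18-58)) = -687674537484347996837180928 /232704313060648160875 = -2955143.07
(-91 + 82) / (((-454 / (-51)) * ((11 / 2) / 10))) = -4590 / 2497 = -1.84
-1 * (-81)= 81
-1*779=-779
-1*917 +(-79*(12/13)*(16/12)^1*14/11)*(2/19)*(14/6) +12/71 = -548179169/578721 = -947.23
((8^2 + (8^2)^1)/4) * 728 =23296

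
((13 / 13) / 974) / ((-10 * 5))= -1 / 48700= -0.00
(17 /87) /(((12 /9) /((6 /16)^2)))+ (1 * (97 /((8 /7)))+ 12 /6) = 645113 /7424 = 86.90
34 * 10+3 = 343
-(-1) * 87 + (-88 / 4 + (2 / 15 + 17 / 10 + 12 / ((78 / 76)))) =6125 / 78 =78.53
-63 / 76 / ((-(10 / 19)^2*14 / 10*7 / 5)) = 171 / 112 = 1.53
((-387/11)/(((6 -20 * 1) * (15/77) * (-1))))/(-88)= 129/880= 0.15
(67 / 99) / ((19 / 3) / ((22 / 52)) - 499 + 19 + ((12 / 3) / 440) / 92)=-61640 / 42354951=-0.00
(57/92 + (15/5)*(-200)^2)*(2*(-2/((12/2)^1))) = -80000.41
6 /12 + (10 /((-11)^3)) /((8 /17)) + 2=13225 /5324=2.48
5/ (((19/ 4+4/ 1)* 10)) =2/ 35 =0.06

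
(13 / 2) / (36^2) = 13 / 2592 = 0.01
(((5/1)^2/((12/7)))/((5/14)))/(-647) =-245/3882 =-0.06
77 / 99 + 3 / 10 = 1.08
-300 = -300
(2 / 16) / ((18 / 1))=1 / 144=0.01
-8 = -8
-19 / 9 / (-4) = 19 / 36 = 0.53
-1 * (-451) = 451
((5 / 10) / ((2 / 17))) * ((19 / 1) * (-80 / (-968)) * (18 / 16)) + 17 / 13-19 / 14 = 1313973 / 176176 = 7.46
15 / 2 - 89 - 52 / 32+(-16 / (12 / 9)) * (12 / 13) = -9797 / 104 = -94.20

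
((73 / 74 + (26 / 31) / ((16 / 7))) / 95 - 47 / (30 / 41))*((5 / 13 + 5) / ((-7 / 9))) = 503829561 / 1133236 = 444.59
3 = 3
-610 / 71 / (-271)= 610 / 19241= 0.03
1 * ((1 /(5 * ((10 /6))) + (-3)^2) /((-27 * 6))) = -38 /675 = -0.06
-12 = -12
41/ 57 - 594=-33817/ 57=-593.28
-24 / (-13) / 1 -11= -9.15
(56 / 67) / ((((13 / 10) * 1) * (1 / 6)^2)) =20160 / 871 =23.15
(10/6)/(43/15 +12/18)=25/53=0.47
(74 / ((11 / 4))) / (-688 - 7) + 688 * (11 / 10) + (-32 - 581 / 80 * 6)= 41661353 / 61160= 681.19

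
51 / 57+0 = 0.89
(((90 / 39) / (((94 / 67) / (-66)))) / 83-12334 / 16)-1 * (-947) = 70923977 / 405704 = 174.82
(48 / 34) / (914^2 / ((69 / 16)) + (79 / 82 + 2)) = 135792 / 18632957423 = 0.00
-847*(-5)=4235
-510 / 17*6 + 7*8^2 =268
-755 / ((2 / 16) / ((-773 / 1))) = 4668920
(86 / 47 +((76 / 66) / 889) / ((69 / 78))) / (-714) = -29037511 / 11321647029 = -0.00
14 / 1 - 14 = 0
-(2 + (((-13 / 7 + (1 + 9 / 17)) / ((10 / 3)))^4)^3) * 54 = -435469052620236599601118898155453692747 / 4032120857593138312794480500000000000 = -108.00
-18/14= -9/7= -1.29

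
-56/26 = -28/13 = -2.15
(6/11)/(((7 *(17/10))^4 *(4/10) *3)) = 50000/2205873131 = 0.00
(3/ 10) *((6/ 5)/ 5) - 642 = -80241/ 125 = -641.93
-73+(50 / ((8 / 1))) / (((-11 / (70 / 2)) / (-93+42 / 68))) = 2639167 / 1496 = 1764.15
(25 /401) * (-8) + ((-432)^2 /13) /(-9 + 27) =4154968 /5213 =797.04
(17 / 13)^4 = 2.92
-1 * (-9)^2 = -81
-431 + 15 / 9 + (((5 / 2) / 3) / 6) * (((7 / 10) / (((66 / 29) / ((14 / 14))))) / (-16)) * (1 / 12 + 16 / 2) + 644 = 195838741 / 912384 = 214.65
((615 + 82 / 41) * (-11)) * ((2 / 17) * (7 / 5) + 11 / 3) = -6630899 / 255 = -26003.53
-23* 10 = -230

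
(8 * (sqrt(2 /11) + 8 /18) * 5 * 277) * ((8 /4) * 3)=66480 * sqrt(22) /11 + 88640 /3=57893.83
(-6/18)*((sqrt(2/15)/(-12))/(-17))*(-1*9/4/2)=sqrt(30)/8160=0.00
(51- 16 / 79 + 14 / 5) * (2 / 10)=21171 / 1975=10.72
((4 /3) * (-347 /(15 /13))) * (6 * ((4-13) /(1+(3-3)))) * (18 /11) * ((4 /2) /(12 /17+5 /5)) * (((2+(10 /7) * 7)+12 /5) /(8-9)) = -598187.45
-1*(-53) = 53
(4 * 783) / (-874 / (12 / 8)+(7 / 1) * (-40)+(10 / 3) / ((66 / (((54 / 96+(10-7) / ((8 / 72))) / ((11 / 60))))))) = -4547664 / 1241567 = -3.66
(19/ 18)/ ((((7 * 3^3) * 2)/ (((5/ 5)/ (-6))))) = -19/ 40824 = -0.00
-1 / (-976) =1 / 976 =0.00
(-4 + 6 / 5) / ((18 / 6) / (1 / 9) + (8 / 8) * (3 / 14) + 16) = -196 / 3025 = -0.06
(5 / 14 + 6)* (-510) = -22695 / 7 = -3242.14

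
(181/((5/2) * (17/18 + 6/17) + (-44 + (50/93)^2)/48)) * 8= 2554845408/4116017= 620.71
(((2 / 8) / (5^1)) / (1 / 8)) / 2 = 1 / 5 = 0.20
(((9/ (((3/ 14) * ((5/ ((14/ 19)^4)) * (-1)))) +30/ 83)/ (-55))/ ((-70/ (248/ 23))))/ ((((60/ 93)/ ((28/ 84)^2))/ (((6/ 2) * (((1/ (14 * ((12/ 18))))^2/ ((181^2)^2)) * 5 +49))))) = -755284895029470975737611/ 5037226056640169307685000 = -0.15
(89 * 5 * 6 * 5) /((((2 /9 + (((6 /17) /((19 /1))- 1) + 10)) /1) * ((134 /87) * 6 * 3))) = 187574175 /3599642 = 52.11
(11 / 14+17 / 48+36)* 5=62395 / 336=185.70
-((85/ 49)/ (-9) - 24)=10669/ 441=24.19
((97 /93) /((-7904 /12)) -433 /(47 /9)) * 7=-1671034337 /2879032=-580.42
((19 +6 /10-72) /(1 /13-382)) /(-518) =-1703 /6429675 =-0.00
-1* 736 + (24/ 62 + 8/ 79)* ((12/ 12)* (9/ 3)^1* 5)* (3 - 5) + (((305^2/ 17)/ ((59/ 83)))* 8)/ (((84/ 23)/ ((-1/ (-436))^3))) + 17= -1568295174423808379/ 2137659282570336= -733.65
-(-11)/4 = 11/4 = 2.75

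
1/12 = 0.08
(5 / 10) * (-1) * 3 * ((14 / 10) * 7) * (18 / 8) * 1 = -1323 / 40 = -33.08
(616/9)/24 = 77/27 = 2.85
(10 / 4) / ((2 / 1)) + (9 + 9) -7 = 49 / 4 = 12.25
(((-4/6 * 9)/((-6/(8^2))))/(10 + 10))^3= 4096/125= 32.77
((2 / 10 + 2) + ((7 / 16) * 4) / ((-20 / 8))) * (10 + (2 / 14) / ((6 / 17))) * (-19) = -296.54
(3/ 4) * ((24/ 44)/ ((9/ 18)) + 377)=12477/ 44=283.57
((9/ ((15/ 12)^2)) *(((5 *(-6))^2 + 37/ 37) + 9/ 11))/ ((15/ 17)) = 1618944/ 275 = 5887.07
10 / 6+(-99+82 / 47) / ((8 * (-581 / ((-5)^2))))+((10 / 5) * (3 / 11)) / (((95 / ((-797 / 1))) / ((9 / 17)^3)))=726183869603 / 480673574040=1.51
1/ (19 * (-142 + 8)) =-1/ 2546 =-0.00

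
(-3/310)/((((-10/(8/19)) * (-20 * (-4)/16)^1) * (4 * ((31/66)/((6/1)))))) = 594/2282375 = 0.00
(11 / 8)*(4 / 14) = 11 / 28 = 0.39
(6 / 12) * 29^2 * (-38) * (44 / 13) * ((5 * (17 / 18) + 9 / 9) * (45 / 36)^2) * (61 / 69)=-27608915675 / 64584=-427488.48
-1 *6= -6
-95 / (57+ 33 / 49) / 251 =-4655 / 709326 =-0.01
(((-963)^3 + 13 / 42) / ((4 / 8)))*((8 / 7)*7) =-14288901547.05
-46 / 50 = -23 / 25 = -0.92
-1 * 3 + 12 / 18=-7 / 3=-2.33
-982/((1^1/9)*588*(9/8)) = -1964/147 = -13.36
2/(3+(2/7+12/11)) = 154/337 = 0.46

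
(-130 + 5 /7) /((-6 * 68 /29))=26245 /2856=9.19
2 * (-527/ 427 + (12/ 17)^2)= -181630/ 123403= -1.47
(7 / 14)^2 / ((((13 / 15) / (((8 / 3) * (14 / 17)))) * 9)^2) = 78400 / 3956121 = 0.02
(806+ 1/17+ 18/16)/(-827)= -109777/112472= -0.98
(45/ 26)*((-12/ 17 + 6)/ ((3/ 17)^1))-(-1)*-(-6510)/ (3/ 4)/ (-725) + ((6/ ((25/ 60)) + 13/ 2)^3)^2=31420947353720857/ 377000000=83344687.94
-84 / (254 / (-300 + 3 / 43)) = 541674 / 5461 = 99.19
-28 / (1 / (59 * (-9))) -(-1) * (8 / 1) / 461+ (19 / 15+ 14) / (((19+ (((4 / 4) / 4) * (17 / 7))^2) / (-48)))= 519077536764 / 35001425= 14830.18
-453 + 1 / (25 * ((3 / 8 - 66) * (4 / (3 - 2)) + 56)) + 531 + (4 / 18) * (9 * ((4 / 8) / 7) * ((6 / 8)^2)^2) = 206288563 / 2643200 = 78.05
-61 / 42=-1.45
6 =6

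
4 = 4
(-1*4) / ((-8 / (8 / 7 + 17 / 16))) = 247 / 224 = 1.10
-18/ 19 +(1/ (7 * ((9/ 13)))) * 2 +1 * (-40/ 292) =-58690/ 87381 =-0.67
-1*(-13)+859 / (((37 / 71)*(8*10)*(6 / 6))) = 99469 / 2960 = 33.60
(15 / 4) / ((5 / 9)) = 27 / 4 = 6.75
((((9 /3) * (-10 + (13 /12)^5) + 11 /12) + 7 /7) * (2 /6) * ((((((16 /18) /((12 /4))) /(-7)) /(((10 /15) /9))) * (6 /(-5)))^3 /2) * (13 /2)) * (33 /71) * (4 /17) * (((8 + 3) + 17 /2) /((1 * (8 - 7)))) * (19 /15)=-69160319371 /3105007500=-22.27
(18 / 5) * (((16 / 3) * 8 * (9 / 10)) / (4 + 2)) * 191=110016 / 25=4400.64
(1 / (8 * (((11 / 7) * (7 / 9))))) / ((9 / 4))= 1 / 22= 0.05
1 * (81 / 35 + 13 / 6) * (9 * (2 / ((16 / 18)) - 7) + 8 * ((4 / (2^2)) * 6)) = 941 / 40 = 23.52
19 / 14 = 1.36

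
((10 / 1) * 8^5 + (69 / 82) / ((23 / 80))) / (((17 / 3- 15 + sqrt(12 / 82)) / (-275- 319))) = 7182351000 * sqrt(246) / 131569 + 67035276000 / 3209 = 21745981.88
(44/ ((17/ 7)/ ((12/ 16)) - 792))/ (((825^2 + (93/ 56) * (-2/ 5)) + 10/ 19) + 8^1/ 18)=-0.00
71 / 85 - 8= -609 / 85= -7.16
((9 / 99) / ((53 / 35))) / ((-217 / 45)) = -0.01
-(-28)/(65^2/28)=784/4225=0.19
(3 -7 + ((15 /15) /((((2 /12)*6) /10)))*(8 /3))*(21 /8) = 119 /2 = 59.50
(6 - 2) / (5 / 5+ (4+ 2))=4 / 7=0.57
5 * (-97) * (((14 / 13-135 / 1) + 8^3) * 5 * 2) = -23837750 / 13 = -1833673.08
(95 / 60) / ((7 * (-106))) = -19 / 8904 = -0.00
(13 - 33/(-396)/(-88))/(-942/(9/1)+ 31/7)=-96089/740960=-0.13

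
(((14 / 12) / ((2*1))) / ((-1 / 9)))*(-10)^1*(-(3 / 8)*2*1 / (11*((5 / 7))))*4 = -441 / 22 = -20.05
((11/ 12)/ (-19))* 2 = -11/ 114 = -0.10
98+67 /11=1145 /11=104.09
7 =7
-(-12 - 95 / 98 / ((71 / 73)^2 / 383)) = 199823881 / 494018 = 404.49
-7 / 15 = -0.47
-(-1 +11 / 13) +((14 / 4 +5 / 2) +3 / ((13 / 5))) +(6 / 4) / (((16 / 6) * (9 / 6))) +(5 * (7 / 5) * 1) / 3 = 3125 / 312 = 10.02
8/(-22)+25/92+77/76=8857/9614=0.92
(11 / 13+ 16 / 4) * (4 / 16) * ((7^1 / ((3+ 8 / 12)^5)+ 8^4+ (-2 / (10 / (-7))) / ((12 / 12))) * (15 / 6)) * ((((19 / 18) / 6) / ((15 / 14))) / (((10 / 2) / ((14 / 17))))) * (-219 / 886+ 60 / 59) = 2827589670919041 / 10944413966200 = 258.36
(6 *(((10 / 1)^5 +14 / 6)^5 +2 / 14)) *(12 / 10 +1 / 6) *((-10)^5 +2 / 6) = -29892387571108754611641809490895204 / 3645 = -8200929374789781786458658000000.00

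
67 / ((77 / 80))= 5360 / 77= 69.61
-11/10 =-1.10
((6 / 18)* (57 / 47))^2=361 / 2209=0.16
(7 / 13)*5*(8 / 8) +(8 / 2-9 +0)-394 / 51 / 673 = -1034812 / 446199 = -2.32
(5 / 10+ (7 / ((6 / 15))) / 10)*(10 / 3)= 15 / 2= 7.50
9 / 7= 1.29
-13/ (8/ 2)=-13/ 4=-3.25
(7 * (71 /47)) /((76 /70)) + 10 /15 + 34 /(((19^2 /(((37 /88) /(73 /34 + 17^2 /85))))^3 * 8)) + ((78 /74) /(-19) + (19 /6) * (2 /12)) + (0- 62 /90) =10718871880750436096381511367 /1051929902045728180464802560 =10.19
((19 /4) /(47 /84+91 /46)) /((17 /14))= 128478 /83351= 1.54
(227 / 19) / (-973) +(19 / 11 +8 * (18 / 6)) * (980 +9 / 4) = 20555814721 / 813428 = 25270.60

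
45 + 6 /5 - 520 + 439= -174 /5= -34.80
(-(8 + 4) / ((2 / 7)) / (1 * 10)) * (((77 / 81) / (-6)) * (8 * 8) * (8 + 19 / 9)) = 1569568 / 3645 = 430.61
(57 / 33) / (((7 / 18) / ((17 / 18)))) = 323 / 77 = 4.19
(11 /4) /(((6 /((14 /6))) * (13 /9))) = 77 /104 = 0.74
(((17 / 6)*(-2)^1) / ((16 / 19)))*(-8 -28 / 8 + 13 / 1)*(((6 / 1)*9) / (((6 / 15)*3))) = -454.22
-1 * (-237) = 237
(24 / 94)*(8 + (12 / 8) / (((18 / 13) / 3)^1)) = 135 / 47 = 2.87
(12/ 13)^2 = 144/ 169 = 0.85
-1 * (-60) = 60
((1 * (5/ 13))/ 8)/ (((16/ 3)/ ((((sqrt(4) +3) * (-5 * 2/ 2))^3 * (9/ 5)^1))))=-421875/ 1664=-253.53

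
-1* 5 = -5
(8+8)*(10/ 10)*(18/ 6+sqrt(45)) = 48+48*sqrt(5) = 155.33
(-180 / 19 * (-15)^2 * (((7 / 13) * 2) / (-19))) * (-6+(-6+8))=-2268000 / 4693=-483.27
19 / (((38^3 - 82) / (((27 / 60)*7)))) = 0.00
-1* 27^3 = -19683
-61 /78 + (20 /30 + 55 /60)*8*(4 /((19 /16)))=1089 /26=41.88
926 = 926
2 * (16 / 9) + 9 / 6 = 91 / 18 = 5.06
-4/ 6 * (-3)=2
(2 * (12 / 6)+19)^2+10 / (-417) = 220583 / 417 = 528.98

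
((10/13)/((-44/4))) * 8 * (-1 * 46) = 3680/143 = 25.73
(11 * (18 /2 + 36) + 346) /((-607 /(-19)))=15979 /607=26.32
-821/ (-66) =821/ 66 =12.44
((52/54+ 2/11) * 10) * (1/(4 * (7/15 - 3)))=-2125/1881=-1.13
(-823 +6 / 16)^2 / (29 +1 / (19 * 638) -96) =-262499249221 / 25989536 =-10100.19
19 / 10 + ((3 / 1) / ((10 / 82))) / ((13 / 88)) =4379 / 26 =168.42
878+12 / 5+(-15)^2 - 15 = 5452 / 5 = 1090.40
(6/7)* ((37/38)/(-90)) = -0.01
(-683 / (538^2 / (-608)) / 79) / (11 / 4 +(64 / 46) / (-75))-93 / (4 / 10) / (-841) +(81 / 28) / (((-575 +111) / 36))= 595287098408907 / 10148173890591856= 0.06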